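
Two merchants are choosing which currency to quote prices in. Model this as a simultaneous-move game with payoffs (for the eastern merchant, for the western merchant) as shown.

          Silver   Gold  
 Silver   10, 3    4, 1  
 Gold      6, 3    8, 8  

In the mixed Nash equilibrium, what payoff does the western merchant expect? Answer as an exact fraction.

The eastern merchant mixes with probability p on Silver, chosen so the western merchant is indifferent: 3p + 3(1−p) = 1p + 8(1−p) gives p = 5/7.
The western merchant's expected payoff is 3·5/7 + 3·2/7 = 3.

3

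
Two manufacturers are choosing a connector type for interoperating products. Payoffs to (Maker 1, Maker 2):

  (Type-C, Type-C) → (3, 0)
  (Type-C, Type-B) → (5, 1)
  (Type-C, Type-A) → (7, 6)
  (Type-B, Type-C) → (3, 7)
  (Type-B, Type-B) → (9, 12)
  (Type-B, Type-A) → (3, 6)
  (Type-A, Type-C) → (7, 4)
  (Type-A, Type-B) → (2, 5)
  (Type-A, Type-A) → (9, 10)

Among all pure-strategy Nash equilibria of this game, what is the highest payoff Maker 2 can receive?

12

Both Type-B is a pure NE (Maker 1: 9 ≥ 5; Maker 2: 12 ≥ 7). Maker 2 gets 12.
Both Type-A is a pure NE (Maker 1: 9 ≥ 7; Maker 2: 10 ≥ 5). Maker 2 gets 10.
Every other cell has a profitable deviation for at least one player. Highest of {12, 10} is 12.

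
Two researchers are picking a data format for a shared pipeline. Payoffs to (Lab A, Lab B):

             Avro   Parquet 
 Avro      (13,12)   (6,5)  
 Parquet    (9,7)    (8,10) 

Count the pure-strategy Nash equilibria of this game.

2

Both Avro: Lab A gets 13 (best alternative 9); Lab B gets 12 (best alternative 5). Neither deviates — NE.
Both Parquet: Lab A gets 8 (best alternative 6); Lab B gets 10 (best alternative 7). Neither deviates — NE.
(Avro, Parquet) is not a NE: Lab A would switch to Parquet (8 > 6).
No other cell survives both best-response checks, so there are 2 pure NE.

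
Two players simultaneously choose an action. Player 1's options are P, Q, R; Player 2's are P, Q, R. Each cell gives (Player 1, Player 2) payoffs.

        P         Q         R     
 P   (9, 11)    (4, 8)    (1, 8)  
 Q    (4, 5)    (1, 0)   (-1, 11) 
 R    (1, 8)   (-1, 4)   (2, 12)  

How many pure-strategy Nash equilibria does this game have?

2

Both P: Player 1 gets 9 (best alternative 4); Player 2 gets 11 (best alternative 8). Neither deviates — NE.
Both R: Player 1 gets 2 (best alternative 1); Player 2 gets 12 (best alternative 8). Neither deviates — NE.
Both Q is not a NE: Player 1 would switch to P (4 > 1).
No other cell survives both best-response checks, so there are 2 pure NE.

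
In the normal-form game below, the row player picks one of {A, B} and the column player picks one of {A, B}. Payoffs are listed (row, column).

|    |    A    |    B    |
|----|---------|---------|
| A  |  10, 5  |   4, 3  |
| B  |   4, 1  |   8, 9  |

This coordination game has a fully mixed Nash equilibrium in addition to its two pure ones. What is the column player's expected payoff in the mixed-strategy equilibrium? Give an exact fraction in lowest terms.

21/5

The row player mixes with probability p on A, chosen so the column player is indifferent: 5p + 1(1−p) = 3p + 9(1−p) gives p = 4/5.
The column player's expected payoff is 5·4/5 + 1·1/5 = 21/5.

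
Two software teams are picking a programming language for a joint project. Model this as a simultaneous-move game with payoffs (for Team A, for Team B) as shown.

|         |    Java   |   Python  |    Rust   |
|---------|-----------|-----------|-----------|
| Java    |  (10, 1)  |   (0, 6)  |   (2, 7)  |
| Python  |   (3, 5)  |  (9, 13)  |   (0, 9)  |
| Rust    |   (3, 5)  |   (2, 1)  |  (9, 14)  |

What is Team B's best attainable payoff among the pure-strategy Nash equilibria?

14

Both Python is a pure NE (Team A: 9 ≥ 2; Team B: 13 ≥ 9). Team B gets 13.
Both Rust is a pure NE (Team A: 9 ≥ 2; Team B: 14 ≥ 5). Team B gets 14.
Every other cell has a profitable deviation for at least one player. Highest of {13, 14} is 14.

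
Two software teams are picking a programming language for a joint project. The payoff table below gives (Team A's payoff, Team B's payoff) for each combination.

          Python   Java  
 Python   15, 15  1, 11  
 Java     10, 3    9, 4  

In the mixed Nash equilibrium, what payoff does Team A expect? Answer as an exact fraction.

125/13

Team B mixes with probability q on Python, chosen so Team A is indifferent: 15q + 1(1−q) = 10q + 9(1−q) gives q = 8/13.
Team A's expected payoff (from either row, since indifferent) is 15·8/13 + 1·5/13 = 125/13.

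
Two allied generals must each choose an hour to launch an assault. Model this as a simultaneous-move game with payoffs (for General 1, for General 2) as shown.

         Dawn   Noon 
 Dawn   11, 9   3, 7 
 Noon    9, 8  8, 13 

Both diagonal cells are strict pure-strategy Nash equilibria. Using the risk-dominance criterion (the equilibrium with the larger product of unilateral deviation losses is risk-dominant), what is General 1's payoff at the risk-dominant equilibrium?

At both Dawn: General 1 loses 11 − 9 = 2 by deviating; General 2 loses 9 − 7 = 2. Product = 2·2 = 4.
At both Noon: General 1 loses 8 − 3 = 5 by deviating; General 2 loses 13 − 8 = 5. Product = 5·5 = 25.
25 > 4, so both Noon is risk-dominant. General 1's payoff there is 8.

8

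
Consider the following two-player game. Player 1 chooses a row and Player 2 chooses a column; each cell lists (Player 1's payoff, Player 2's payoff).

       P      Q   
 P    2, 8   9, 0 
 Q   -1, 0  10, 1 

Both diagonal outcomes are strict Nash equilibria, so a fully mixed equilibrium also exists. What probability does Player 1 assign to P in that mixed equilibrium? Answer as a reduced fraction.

Player 1's mix p on P must make Player 2 indifferent between P and Q.
Player 2's payoff from P: 8p + 0(1−p). From Q: 0p + 1(1−p).
Set equal: 8p = 1(1−p) → p = 1/9.

1/9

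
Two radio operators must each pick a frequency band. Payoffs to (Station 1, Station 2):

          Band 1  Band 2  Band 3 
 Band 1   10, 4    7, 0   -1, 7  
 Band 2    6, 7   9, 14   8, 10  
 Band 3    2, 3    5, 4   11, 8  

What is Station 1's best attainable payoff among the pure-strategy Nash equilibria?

Both Band 2 is a pure NE (Station 1: 9 ≥ 7; Station 2: 14 ≥ 10). Station 1 gets 9.
Both Band 3 is a pure NE (Station 1: 11 ≥ 8; Station 2: 8 ≥ 4). Station 1 gets 11.
Every other cell has a profitable deviation for at least one player. Highest of {9, 11} is 11.

11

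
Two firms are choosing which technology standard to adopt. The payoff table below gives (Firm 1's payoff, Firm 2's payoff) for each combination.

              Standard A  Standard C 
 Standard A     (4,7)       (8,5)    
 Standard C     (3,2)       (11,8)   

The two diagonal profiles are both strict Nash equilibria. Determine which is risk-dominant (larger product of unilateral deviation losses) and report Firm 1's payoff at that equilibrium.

11

At both Standard A: Firm 1 loses 4 − 3 = 1 by deviating; Firm 2 loses 7 − 5 = 2. Product = 1·2 = 2.
At both Standard C: Firm 1 loses 11 − 8 = 3 by deviating; Firm 2 loses 8 − 2 = 6. Product = 3·6 = 18.
18 > 2, so both Standard C is risk-dominant. Firm 1's payoff there is 11.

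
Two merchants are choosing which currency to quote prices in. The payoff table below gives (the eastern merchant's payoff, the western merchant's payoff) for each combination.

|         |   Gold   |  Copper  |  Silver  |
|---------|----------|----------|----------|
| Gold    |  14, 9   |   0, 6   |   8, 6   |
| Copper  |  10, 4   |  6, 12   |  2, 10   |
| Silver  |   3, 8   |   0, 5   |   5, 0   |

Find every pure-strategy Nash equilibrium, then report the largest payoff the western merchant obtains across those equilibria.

12

Both Gold is a pure NE (the eastern merchant: 14 ≥ 10; the western merchant: 9 ≥ 6). The western merchant gets 9.
Both Copper is a pure NE (the eastern merchant: 6 ≥ 0; the western merchant: 12 ≥ 10). The western merchant gets 12.
Every other cell has a profitable deviation for at least one player. Highest of {9, 12} is 12.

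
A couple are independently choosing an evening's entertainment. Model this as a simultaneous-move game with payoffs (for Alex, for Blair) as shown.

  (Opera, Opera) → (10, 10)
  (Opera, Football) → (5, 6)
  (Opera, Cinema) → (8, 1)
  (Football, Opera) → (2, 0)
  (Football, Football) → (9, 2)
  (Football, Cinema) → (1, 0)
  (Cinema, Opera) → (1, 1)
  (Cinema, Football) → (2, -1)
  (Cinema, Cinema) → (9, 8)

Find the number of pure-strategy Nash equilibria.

3

Both Opera: Alex gets 10 (best alternative 2); Blair gets 10 (best alternative 6). Neither deviates — NE.
Both Football: Alex gets 9 (best alternative 5); Blair gets 2 (best alternative 0). Neither deviates — NE.
Both Cinema: Alex gets 9 (best alternative 8); Blair gets 8 (best alternative 1). Neither deviates — NE.
(Opera, Football) is not a NE: Alex would switch to Football (9 > 5).
No other cell survives both best-response checks, so there are 3 pure NE.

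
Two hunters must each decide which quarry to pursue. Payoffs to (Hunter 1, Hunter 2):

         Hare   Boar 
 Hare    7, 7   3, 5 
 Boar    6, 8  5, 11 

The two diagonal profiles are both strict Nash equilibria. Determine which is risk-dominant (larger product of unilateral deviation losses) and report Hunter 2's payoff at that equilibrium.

At both Hare: Hunter 1 loses 7 − 6 = 1 by deviating; Hunter 2 loses 7 − 5 = 2. Product = 1·2 = 2.
At both Boar: Hunter 1 loses 5 − 3 = 2 by deviating; Hunter 2 loses 11 − 8 = 3. Product = 2·3 = 6.
6 > 2, so both Boar is risk-dominant. Hunter 2's payoff there is 11.

11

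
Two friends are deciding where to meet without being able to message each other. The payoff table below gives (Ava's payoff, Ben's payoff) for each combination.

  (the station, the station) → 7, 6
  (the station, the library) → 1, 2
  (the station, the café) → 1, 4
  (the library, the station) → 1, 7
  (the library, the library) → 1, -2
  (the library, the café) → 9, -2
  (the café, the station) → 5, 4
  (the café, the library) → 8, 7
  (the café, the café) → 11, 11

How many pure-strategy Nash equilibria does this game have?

2

Both the station: Ava gets 7 (best alternative 5); Ben gets 6 (best alternative 4). Neither deviates — NE.
Both the café: Ava gets 11 (best alternative 9); Ben gets 11 (best alternative 7). Neither deviates — NE.
Both the library is not a NE: Ava would switch to the café (8 > 1).
No other cell survives both best-response checks, so there are 2 pure NE.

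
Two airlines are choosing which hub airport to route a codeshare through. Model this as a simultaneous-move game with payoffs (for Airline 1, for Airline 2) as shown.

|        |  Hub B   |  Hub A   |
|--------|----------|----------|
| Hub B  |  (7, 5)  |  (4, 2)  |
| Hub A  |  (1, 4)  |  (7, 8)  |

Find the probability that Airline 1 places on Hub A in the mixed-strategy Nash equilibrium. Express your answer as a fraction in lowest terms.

3/7

Airline 1's mix p on Hub B must make Airline 2 indifferent between Hub B and Hub A.
Airline 2's payoff from Hub B: 5p + 4(1−p). From Hub A: 2p + 8(1−p).
Set equal: 3p = 4(1−p) → p = 4/7.
Probability on Hub A is 1 − 4/7 = 3/7.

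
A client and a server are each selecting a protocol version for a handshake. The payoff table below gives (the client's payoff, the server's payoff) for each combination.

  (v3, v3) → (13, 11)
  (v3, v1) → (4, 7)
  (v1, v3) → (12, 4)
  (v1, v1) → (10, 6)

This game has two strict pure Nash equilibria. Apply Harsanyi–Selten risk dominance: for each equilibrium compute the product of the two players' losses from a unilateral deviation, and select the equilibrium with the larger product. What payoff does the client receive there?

10

At both v3: the client loses 13 − 12 = 1 by deviating; the server loses 11 − 7 = 4. Product = 1·4 = 4.
At both v1: the client loses 10 − 4 = 6 by deviating; the server loses 6 − 4 = 2. Product = 6·2 = 12.
12 > 4, so both v1 is risk-dominant. The client's payoff there is 10.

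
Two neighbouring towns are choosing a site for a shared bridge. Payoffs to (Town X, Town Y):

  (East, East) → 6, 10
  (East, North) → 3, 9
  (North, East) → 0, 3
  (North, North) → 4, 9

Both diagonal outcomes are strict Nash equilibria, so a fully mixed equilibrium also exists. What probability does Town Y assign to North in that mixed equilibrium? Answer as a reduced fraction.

Town Y's mix q on East must make Town X indifferent between East and North.
Town X's payoff from East: 6q + 3(1−q). From North: 0q + 4(1−q).
Set equal: 6q = 1(1−q) → q = 1/7.
Probability on North is 1 − 1/7 = 6/7.

6/7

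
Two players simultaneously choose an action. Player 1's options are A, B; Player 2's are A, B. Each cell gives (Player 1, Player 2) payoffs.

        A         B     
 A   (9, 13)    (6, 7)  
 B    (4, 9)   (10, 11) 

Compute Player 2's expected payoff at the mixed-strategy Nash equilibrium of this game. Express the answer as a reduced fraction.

10

Player 1 mixes with probability p on A, chosen so Player 2 is indifferent: 13p + 9(1−p) = 7p + 11(1−p) gives p = 1/4.
Player 2's expected payoff is 13·1/4 + 9·3/4 = 10.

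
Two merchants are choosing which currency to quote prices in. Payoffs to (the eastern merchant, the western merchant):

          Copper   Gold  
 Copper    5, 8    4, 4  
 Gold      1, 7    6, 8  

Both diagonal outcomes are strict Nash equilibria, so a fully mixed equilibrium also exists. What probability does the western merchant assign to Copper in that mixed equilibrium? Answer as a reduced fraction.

1/3

The western merchant's mix q on Copper must make the eastern merchant indifferent between Copper and Gold.
The eastern merchant's payoff from Copper: 5q + 4(1−q). From Gold: 1q + 6(1−q).
Set equal: 4q = 2(1−q) → q = 2/6 = 1/3.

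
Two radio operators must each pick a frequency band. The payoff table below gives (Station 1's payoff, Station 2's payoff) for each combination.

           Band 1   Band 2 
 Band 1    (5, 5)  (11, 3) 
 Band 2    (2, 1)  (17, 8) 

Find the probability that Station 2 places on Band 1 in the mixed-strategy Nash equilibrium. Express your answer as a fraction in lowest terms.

2/3

Station 2's mix q on Band 1 must make Station 1 indifferent between Band 1 and Band 2.
Station 1's payoff from Band 1: 5q + 11(1−q). From Band 2: 2q + 17(1−q).
Set equal: 3q = 6(1−q) → q = 6/9 = 2/3.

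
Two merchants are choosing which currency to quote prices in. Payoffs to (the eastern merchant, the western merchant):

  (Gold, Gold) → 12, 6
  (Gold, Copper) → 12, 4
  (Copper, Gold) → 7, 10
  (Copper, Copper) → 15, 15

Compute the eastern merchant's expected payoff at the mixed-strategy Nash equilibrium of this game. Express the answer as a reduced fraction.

The western merchant mixes with probability q on Gold, chosen so the eastern merchant is indifferent: 12q + 12(1−q) = 7q + 15(1−q) gives q = 3/8.
The eastern merchant's expected payoff (from either row, since indifferent) is 12·3/8 + 12·5/8 = 12.

12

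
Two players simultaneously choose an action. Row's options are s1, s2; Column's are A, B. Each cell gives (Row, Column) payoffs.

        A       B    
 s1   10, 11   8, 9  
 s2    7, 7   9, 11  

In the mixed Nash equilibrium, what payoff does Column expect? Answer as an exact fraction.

Row mixes with probability p on s1, chosen so Column is indifferent: 11p + 7(1−p) = 9p + 11(1−p) gives p = 2/3.
Column's expected payoff is 11·2/3 + 7·1/3 = 29/3.

29/3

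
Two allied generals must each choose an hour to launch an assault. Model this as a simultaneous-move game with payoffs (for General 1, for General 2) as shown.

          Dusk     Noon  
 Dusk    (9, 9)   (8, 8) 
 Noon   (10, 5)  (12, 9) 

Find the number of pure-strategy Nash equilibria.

1

Both Noon: General 1 gets 12 (best alternative 8); General 2 gets 9 (best alternative 5). Neither deviates — NE.
Both Dusk is not a NE: General 1 would switch to Noon (10 > 9).
No other cell survives both best-response checks, so there is 1 pure NE.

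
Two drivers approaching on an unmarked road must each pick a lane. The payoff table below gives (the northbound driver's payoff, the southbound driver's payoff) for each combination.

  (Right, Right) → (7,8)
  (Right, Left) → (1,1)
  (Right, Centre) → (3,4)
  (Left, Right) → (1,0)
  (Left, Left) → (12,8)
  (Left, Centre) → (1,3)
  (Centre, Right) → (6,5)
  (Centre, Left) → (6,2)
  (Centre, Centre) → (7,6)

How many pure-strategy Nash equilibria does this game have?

Both Right: the northbound driver gets 7 (best alternative 6); the southbound driver gets 8 (best alternative 4). Neither deviates — NE.
Both Left: the northbound driver gets 12 (best alternative 6); the southbound driver gets 8 (best alternative 3). Neither deviates — NE.
Both Centre: the northbound driver gets 7 (best alternative 3); the southbound driver gets 6 (best alternative 5). Neither deviates — NE.
(Centre, Right) is not a NE: the northbound driver would switch to Right (7 > 6).
No other cell survives both best-response checks, so there are 3 pure NE.

3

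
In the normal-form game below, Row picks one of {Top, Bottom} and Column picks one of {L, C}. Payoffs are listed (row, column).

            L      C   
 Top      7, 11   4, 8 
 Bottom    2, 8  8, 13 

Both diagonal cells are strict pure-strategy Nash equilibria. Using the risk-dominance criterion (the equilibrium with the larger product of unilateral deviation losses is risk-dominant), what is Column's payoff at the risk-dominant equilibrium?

At (Top, L): Row loses 7 − 2 = 5 by deviating; Column loses 11 − 8 = 3. Product = 5·3 = 15.
At (Bottom, C): Row loses 8 − 4 = 4 by deviating; Column loses 13 − 8 = 5. Product = 4·5 = 20.
20 > 15, so (Bottom, C) is risk-dominant. Column's payoff there is 13.

13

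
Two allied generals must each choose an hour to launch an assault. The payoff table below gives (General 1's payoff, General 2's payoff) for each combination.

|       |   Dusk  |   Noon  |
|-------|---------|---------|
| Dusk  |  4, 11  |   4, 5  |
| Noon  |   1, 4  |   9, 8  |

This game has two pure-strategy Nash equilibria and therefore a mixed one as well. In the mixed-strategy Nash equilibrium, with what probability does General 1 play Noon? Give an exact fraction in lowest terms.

3/5

General 1's mix p on Dusk must make General 2 indifferent between Dusk and Noon.
General 2's payoff from Dusk: 11p + 4(1−p). From Noon: 5p + 8(1−p).
Set equal: 6p = 4(1−p) → p = 4/10 = 2/5.
Probability on Noon is 1 − 2/5 = 3/5.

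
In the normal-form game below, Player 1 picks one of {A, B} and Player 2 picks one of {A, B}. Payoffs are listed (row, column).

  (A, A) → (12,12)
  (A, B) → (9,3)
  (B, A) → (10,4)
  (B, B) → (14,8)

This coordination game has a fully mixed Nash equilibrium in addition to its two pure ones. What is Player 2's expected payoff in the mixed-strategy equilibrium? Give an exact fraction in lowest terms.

84/13

Player 1 mixes with probability p on A, chosen so Player 2 is indifferent: 12p + 4(1−p) = 3p + 8(1−p) gives p = 4/13.
Player 2's expected payoff is 12·4/13 + 4·9/13 = 84/13.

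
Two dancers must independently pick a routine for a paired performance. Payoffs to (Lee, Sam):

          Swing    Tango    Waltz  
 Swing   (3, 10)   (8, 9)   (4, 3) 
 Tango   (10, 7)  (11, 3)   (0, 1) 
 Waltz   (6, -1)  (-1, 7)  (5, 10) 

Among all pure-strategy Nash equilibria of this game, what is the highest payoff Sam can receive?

(Tango, Swing) is a pure NE (Lee: 10 ≥ 6; Sam: 7 ≥ 3). Sam gets 7.
Both Waltz is a pure NE (Lee: 5 ≥ 4; Sam: 10 ≥ 7). Sam gets 10.
Every other cell has a profitable deviation for at least one player. Highest of {7, 10} is 10.

10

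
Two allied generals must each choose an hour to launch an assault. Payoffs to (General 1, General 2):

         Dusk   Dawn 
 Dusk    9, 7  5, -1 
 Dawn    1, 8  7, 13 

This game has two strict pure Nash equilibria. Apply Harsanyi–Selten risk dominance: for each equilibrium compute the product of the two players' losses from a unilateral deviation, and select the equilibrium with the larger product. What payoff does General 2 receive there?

7

At both Dusk: General 1 loses 9 − 1 = 8 by deviating; General 2 loses 7 − (-1) = 8. Product = 8·8 = 64.
At both Dawn: General 1 loses 7 − 5 = 2 by deviating; General 2 loses 13 − 8 = 5. Product = 2·5 = 10.
64 > 10, so both Dusk is risk-dominant. General 2's payoff there is 7.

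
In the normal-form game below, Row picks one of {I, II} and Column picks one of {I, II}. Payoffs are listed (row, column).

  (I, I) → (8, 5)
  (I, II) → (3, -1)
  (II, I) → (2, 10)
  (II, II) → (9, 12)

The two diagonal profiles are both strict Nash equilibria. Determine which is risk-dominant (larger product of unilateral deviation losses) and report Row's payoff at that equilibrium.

8

At both I: Row loses 8 − 2 = 6 by deviating; Column loses 5 − (-1) = 6. Product = 6·6 = 36.
At both II: Row loses 9 − 3 = 6 by deviating; Column loses 12 − 10 = 2. Product = 6·2 = 12.
36 > 12, so both I is risk-dominant. Row's payoff there is 8.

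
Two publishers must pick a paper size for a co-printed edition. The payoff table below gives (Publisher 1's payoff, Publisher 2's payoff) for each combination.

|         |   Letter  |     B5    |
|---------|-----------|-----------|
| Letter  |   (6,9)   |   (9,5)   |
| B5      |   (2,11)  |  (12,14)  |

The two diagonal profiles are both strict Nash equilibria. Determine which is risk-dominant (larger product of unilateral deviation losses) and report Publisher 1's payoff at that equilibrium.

At both Letter: Publisher 1 loses 6 − 2 = 4 by deviating; Publisher 2 loses 9 − 5 = 4. Product = 4·4 = 16.
At both B5: Publisher 1 loses 12 − 9 = 3 by deviating; Publisher 2 loses 14 − 11 = 3. Product = 3·3 = 9.
16 > 9, so both Letter is risk-dominant. Publisher 1's payoff there is 6.

6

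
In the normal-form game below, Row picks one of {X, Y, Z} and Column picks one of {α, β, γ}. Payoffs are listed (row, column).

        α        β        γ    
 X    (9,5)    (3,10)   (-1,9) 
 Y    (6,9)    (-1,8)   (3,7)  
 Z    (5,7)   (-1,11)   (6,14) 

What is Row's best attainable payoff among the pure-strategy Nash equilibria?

6

(X, β) is a pure NE (Row: 3 ≥ -1; Column: 10 ≥ 9). Row gets 3.
(Z, γ) is a pure NE (Row: 6 ≥ 3; Column: 14 ≥ 11). Row gets 6.
Every other cell has a profitable deviation for at least one player. Highest of {3, 6} is 6.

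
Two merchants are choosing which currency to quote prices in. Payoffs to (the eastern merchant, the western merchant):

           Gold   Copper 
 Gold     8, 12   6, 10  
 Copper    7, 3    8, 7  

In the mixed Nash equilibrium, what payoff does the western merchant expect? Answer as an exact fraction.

9

The eastern merchant mixes with probability p on Gold, chosen so the western merchant is indifferent: 12p + 3(1−p) = 10p + 7(1−p) gives p = 2/3.
The western merchant's expected payoff is 12·2/3 + 3·1/3 = 9.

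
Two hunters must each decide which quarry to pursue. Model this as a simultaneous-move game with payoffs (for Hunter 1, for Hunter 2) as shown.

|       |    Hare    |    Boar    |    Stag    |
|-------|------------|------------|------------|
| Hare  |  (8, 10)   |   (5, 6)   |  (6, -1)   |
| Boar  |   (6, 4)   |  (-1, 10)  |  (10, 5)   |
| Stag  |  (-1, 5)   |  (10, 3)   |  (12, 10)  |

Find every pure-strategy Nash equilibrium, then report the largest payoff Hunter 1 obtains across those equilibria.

12

Both Hare is a pure NE (Hunter 1: 8 ≥ 6; Hunter 2: 10 ≥ 6). Hunter 1 gets 8.
Both Stag is a pure NE (Hunter 1: 12 ≥ 10; Hunter 2: 10 ≥ 5). Hunter 1 gets 12.
Every other cell has a profitable deviation for at least one player. Highest of {8, 12} is 12.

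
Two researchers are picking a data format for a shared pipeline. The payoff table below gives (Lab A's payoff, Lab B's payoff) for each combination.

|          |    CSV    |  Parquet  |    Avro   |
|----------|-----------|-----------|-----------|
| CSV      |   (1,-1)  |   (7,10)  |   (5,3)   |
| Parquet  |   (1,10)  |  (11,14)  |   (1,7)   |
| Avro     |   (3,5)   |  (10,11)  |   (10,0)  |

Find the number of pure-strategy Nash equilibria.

1

Both Parquet: Lab A gets 11 (best alternative 10); Lab B gets 14 (best alternative 10). Neither deviates — NE.
Both CSV is not a NE: Lab A would switch to Avro (3 > 1).
No other cell survives both best-response checks, so there is 1 pure NE.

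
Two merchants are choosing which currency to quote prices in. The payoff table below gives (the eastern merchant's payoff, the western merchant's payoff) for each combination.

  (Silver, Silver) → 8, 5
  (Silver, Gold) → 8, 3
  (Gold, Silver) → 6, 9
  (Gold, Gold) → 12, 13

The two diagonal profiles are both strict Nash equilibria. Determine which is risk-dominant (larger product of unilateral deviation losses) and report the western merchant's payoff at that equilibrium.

13

At both Silver: the eastern merchant loses 8 − 6 = 2 by deviating; the western merchant loses 5 − 3 = 2. Product = 2·2 = 4.
At both Gold: the eastern merchant loses 12 − 8 = 4 by deviating; the western merchant loses 13 − 9 = 4. Product = 4·4 = 16.
16 > 4, so both Gold is risk-dominant. The western merchant's payoff there is 13.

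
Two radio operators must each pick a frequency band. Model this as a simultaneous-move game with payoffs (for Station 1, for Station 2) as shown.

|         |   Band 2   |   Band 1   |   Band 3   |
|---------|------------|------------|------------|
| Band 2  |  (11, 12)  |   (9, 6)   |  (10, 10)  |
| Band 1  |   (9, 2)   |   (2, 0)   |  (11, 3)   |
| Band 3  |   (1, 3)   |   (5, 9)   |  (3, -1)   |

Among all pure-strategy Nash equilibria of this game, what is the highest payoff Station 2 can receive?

Both Band 2 is a pure NE (Station 1: 11 ≥ 9; Station 2: 12 ≥ 10). Station 2 gets 12.
(Band 1, Band 3) is a pure NE (Station 1: 11 ≥ 10; Station 2: 3 ≥ 2). Station 2 gets 3.
Every other cell has a profitable deviation for at least one player. Highest of {12, 3} is 12.

12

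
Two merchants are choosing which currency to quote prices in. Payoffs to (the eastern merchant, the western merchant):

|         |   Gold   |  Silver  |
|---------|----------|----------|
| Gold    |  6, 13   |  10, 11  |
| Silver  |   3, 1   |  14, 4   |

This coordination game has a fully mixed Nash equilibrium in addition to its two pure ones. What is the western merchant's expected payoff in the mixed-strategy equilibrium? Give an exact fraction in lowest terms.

41/5

The eastern merchant mixes with probability p on Gold, chosen so the western merchant is indifferent: 13p + 1(1−p) = 11p + 4(1−p) gives p = 3/5.
The western merchant's expected payoff is 13·3/5 + 1·2/5 = 41/5.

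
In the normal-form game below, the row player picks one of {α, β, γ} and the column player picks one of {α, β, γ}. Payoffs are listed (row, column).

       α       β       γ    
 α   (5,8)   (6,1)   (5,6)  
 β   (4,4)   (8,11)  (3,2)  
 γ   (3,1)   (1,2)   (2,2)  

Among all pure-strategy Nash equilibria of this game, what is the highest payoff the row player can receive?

8

Both α is a pure NE (the row player: 5 ≥ 4; the column player: 8 ≥ 6). The row player gets 5.
Both β is a pure NE (the row player: 8 ≥ 6; the column player: 11 ≥ 4). The row player gets 8.
Every other cell has a profitable deviation for at least one player. Highest of {5, 8} is 8.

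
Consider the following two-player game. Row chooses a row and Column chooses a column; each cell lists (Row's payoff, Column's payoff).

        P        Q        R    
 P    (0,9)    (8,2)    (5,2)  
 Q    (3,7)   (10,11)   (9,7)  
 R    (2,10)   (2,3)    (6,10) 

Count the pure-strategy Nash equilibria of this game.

1

Both Q: Row gets 10 (best alternative 8); Column gets 11 (best alternative 7). Neither deviates — NE.
Both R is not a NE: Row would switch to Q (9 > 6).
No other cell survives both best-response checks, so there is 1 pure NE.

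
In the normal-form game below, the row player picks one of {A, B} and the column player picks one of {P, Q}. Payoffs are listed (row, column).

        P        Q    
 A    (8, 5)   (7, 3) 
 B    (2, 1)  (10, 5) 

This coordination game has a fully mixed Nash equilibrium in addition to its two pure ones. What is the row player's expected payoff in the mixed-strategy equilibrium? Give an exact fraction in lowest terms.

The column player mixes with probability q on P, chosen so the row player is indifferent: 8q + 7(1−q) = 2q + 10(1−q) gives q = 1/3.
The row player's expected payoff (from either row, since indifferent) is 8·1/3 + 7·2/3 = 22/3.

22/3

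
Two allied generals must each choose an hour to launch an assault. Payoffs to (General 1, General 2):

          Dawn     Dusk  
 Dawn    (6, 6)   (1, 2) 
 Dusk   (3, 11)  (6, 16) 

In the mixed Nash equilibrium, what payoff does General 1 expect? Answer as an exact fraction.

33/8

General 2 mixes with probability q on Dawn, chosen so General 1 is indifferent: 6q + 1(1−q) = 3q + 6(1−q) gives q = 5/8.
General 1's expected payoff (from either row, since indifferent) is 6·5/8 + 1·3/8 = 33/8.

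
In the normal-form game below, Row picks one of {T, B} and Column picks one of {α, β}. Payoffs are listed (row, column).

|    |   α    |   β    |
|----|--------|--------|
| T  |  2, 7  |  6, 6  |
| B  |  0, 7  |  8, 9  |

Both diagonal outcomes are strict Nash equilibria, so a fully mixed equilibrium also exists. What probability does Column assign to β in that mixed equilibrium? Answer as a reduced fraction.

Column's mix q on α must make Row indifferent between T and B.
Row's payoff from T: 2q + 6(1−q). From B: 0q + 8(1−q).
Set equal: 2q = 2(1−q) → q = 2/4 = 1/2.
Probability on β is 1 − 1/2 = 1/2.

1/2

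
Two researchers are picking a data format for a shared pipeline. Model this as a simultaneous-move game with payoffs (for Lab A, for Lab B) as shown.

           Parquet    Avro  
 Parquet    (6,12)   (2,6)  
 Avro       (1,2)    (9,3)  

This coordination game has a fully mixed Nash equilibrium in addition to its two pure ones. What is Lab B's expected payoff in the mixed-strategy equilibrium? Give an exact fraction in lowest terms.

Lab A mixes with probability p on Parquet, chosen so Lab B is indifferent: 12p + 2(1−p) = 6p + 3(1−p) gives p = 1/7.
Lab B's expected payoff is 12·1/7 + 2·6/7 = 24/7.

24/7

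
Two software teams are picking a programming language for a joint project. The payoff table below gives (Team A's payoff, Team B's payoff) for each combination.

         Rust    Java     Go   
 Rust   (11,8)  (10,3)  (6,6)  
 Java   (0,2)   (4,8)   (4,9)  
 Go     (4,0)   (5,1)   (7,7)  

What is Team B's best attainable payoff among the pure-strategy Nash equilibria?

8

Both Rust is a pure NE (Team A: 11 ≥ 4; Team B: 8 ≥ 6). Team B gets 8.
Both Go is a pure NE (Team A: 7 ≥ 6; Team B: 7 ≥ 1). Team B gets 7.
Every other cell has a profitable deviation for at least one player. Highest of {8, 7} is 8.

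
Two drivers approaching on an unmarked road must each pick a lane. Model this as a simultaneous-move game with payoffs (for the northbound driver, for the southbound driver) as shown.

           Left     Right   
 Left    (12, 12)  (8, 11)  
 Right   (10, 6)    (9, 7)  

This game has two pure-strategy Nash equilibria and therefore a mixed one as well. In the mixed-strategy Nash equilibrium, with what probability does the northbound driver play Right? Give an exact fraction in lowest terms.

1/2

The northbound driver's mix p on Left must make the southbound driver indifferent between Left and Right.
The southbound driver's payoff from Left: 12p + 6(1−p). From Right: 11p + 7(1−p).
Set equal: 1p = 1(1−p) → p = 1/2.
Probability on Right is 1 − 1/2 = 1/2.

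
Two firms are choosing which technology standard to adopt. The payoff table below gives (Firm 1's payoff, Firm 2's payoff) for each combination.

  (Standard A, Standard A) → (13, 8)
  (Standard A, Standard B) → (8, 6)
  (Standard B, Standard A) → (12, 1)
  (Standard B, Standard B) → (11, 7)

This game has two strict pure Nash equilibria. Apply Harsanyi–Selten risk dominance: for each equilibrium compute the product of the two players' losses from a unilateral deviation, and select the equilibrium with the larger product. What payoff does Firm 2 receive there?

At both Standard A: Firm 1 loses 13 − 12 = 1 by deviating; Firm 2 loses 8 − 6 = 2. Product = 1·2 = 2.
At both Standard B: Firm 1 loses 11 − 8 = 3 by deviating; Firm 2 loses 7 − 1 = 6. Product = 3·6 = 18.
18 > 2, so both Standard B is risk-dominant. Firm 2's payoff there is 7.

7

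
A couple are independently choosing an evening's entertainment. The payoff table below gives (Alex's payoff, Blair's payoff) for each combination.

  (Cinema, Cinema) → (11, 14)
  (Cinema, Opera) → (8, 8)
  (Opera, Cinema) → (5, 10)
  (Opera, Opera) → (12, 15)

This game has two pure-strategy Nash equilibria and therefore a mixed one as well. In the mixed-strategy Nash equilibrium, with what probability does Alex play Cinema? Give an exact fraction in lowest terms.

Alex's mix p on Cinema must make Blair indifferent between Cinema and Opera.
Blair's payoff from Cinema: 14p + 10(1−p). From Opera: 8p + 15(1−p).
Set equal: 6p = 5(1−p) → p = 5/11.

5/11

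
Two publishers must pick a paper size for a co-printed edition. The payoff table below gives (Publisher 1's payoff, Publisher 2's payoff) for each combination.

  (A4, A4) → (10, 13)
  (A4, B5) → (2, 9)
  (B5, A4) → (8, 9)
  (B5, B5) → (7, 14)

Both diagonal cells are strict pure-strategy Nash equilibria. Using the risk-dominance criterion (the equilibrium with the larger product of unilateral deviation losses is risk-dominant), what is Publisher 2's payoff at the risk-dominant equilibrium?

14

At both A4: Publisher 1 loses 10 − 8 = 2 by deviating; Publisher 2 loses 13 − 9 = 4. Product = 2·4 = 8.
At both B5: Publisher 1 loses 7 − 2 = 5 by deviating; Publisher 2 loses 14 − 9 = 5. Product = 5·5 = 25.
25 > 8, so both B5 is risk-dominant. Publisher 2's payoff there is 14.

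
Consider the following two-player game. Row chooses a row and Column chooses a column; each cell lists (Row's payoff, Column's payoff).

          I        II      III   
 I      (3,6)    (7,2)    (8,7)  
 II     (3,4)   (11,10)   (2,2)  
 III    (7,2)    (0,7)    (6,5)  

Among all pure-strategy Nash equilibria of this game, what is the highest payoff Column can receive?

10

(I, III) is a pure NE (Row: 8 ≥ 6; Column: 7 ≥ 6). Column gets 7.
Both II is a pure NE (Row: 11 ≥ 7; Column: 10 ≥ 4). Column gets 10.
Every other cell has a profitable deviation for at least one player. Highest of {7, 10} is 10.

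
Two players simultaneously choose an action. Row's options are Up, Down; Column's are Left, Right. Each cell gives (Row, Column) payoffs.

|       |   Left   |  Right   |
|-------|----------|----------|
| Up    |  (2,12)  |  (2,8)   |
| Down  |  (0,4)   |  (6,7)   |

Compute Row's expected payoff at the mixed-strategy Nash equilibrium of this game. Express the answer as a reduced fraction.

2

Column mixes with probability q on Left, chosen so Row is indifferent: 2q + 2(1−q) = 0q + 6(1−q) gives q = 2/3.
Row's expected payoff (from either row, since indifferent) is 2·2/3 + 2·1/3 = 2.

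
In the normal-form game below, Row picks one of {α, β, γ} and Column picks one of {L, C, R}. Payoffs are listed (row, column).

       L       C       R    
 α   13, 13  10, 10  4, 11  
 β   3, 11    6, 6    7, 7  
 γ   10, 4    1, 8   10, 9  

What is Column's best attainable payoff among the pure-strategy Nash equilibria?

(α, L) is a pure NE (Row: 13 ≥ 10; Column: 13 ≥ 11). Column gets 13.
(γ, R) is a pure NE (Row: 10 ≥ 7; Column: 9 ≥ 8). Column gets 9.
Every other cell has a profitable deviation for at least one player. Highest of {13, 9} is 13.

13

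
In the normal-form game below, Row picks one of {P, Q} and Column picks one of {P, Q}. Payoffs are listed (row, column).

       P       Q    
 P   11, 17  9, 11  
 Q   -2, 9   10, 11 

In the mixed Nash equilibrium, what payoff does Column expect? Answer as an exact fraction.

Row mixes with probability p on P, chosen so Column is indifferent: 17p + 9(1−p) = 11p + 11(1−p) gives p = 1/4.
Column's expected payoff is 17·1/4 + 9·3/4 = 11.

11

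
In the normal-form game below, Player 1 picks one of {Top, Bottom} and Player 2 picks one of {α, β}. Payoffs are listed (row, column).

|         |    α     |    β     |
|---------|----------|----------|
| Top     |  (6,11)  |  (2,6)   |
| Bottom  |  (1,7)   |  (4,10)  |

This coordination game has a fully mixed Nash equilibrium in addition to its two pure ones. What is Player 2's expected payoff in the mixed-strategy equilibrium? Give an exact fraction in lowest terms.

17/2

Player 1 mixes with probability p on Top, chosen so Player 2 is indifferent: 11p + 7(1−p) = 6p + 10(1−p) gives p = 3/8.
Player 2's expected payoff is 11·3/8 + 7·5/8 = 17/2.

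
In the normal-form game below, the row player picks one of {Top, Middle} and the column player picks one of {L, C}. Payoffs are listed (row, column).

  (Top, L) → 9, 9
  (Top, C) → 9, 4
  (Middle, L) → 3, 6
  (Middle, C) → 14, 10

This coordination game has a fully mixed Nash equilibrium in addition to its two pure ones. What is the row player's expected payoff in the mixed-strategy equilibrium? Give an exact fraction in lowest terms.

The column player mixes with probability q on L, chosen so the row player is indifferent: 9q + 9(1−q) = 3q + 14(1−q) gives q = 5/11.
The row player's expected payoff (from either row, since indifferent) is 9·5/11 + 9·6/11 = 9.

9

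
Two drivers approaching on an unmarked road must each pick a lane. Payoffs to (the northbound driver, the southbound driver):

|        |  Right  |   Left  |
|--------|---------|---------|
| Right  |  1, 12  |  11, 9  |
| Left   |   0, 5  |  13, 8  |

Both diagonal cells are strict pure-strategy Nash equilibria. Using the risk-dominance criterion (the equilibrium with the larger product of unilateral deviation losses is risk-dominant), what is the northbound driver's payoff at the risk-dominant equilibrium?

At both Right: the northbound driver loses 1 − 0 = 1 by deviating; the southbound driver loses 12 − 9 = 3. Product = 1·3 = 3.
At both Left: the northbound driver loses 13 − 11 = 2 by deviating; the southbound driver loses 8 − 5 = 3. Product = 2·3 = 6.
6 > 3, so both Left is risk-dominant. The northbound driver's payoff there is 13.

13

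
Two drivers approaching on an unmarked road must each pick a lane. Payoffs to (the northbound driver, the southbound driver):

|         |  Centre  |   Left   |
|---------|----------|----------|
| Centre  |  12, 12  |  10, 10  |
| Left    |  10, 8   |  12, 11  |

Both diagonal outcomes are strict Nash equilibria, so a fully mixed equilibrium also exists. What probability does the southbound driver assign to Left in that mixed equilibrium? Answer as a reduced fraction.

The southbound driver's mix q on Centre must make the northbound driver indifferent between Centre and Left.
The northbound driver's payoff from Centre: 12q + 10(1−q). From Left: 10q + 12(1−q).
Set equal: 2q = 2(1−q) → q = 2/4 = 1/2.
Probability on Left is 1 − 1/2 = 1/2.

1/2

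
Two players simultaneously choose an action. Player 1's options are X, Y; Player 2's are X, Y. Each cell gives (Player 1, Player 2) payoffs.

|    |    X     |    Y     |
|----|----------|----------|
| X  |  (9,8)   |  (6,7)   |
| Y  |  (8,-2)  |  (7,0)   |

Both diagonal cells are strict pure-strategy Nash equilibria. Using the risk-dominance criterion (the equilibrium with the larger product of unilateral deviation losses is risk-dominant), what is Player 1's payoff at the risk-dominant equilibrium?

At both X: Player 1 loses 9 − 8 = 1 by deviating; Player 2 loses 8 − 7 = 1. Product = 1·1 = 1.
At both Y: Player 1 loses 7 − 6 = 1 by deviating; Player 2 loses 0 − (-2) = 2. Product = 1·2 = 2.
2 > 1, so both Y is risk-dominant. Player 1's payoff there is 7.

7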